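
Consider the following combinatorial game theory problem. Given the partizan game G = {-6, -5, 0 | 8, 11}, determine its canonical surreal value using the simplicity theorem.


Left options: {-6, -5, 0}, max = 0
Right options: {8, 11}, min = 8
All options are numbers and max(Left) < min(Right), so by the simplicity theorem the value is the simplest (earliest-born) number strictly between 0 and 8.
Integers 1 through 7 all lie strictly between 0 and 8.
Among integers, the simplest (lowest birthday = smallest |n|; 0 is born on day 0, +-n on day n) is 1.
No non-integer in the interval can be simpler: if x is a non-integer in the interval, then floor(x) or ceil(x) also lies in the interval (the interval contains an integer), and both are proper prefixes of x's sign expansion, i.e. born earlier. So the game value is 1.
Game value = 1

1


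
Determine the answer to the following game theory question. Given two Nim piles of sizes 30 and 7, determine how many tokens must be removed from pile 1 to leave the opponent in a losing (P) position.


Piles: 30 and 7
Current XOR: 30 XOR 7 = 25 (non-zero, so this is an N-position).
To make the XOR zero, we need to find a move that balances the piles.
For pile 1 (size 30): target = 30 XOR 25 = 7
We reduce pile 1 from 30 to 7.
Tokens removed: 30 - 7 = 23
Verification: 7 XOR 7 = 0

23


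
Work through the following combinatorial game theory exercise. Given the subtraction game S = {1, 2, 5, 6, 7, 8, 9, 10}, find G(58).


The subtraction set is S = {1, 2, 5, 6, 7, 8, 9, 10}.
G(k) = mex{ G(k - s) : s in S, s <= k }. We compute iteratively: G(0) = 0.
G(1) = mex({0}) = 1
G(2) = mex({0, 1}) = 2
G(3) = mex({1, 2}) = 0
G(4) = mex({0, 2}) = 1
G(5) = mex({0, 1}) = 2
G(6) = mex({0, 1, 2}) = 3
G(7) = mex({0, 1, 2, 3}) = 4
G(8) = mex({0, 1, 2, 3, 4}) = 5
G(9) = mex({0, 1, 2, 4, 5}) = 3
G(10) = mex({0, 1, 2, 3, 5}) = 4
G(11) = mex({0, 1, 2, 3, 4}) = 5
G(12) = mex({0, 1, 2, 3, 4, 5}) = 6
G(13) = mex({0, 1, 2, 3, 4, 5, 6}) = 7
G(14) = mex({1, 2, 3, 4, 5, 6, 7}) = 0
G(15) = mex({0, 2, 3, 4, 5, 7}) = 1
G(16) = mex({0, 1, 3, 4, 5}) = 2
G(17) = mex({1, 2, 3, 4, 5, 6}) = 0
G(18) = mex({0, 2, 3, 4, 5, 6, 7}) = 1
G(19) = mex({0, 1, 3, 4, 5, 6, 7}) = 2
G(20) = mex({0, 1, 2, 4, 5, 6, 7}) = 3
G(21) = mex({0, 1, 2, 3, 5, 6, 7}) = 4
G(22) = mex({0, 1, 2, 3, 4, 6, 7}) = 5
G(23) = mex({0, 1, 2, 4, 5, 7}) = 3
Observe that G(14)..G(23) = 0, 1, 2, 0, 1, 2, 3, 4, 5, 3 repeats G(0)..G(9) = 0, 1, 2, 0, 1, 2, 3, 4, 5, 3.
For k >= max(S) = 10, G(k) is determined by the previous 10 values G(k-10)..G(k-1); a window of 10 consecutive values has recurred shifted by 14, so by induction G(k + 14) = G(k) for all k >= 0: the sequence is periodic from the start with period 14.
One period: G(0..13) = 0, 1, 2, 0, 1, 2, 3, 4, 5, 3, 4, 5, 6, 7.
58 mod 14 = 2, so G(58) = G(2) = 2.

2


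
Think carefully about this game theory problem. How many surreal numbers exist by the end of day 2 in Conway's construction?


Day 0: {|} = 0 is born. Count = 1.
Day n: the number of surreal numbers born by day n is 2^(n+1) - 1.
By day 0: 2^1 - 1 = 1
By day 1: 2^2 - 1 = 3
By day 2: 2^3 - 1 = 7
By day 2: 7 surreal numbers.

7


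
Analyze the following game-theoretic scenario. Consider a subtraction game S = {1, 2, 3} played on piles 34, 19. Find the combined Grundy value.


Subtraction set: {1, 2, 3}
For this subtraction set, G(n) = n mod 4 (period = max + 1 = 4).
Pile 1 (size 34): G(34) = 34 mod 4 = 2
Pile 2 (size 19): G(19) = 19 mod 4 = 3
Total Grundy value = XOR of all: 2 XOR 3 = 1

1


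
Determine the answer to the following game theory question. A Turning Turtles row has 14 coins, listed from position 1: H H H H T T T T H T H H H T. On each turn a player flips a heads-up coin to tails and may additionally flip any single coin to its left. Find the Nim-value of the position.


Coins: H H H H T T T T H T H H H T
Key fact: a single head at position k behaves exactly like a Nim heap of size k (turning it to T and optionally flipping a coin at j < k corresponds to moving the heap from k to j, or to 0), and heads combine as a disjunctive sum (two heads at the same place would cancel, matching j XOR j = 0). So the Nim-value is the XOR of the 1-indexed positions of the heads.
Face-up positions (1-indexed): [1, 2, 3, 4, 9, 11, 12, 13]
XOR 0 with 1: 0 XOR 1 = 1
XOR 1 with 2: 1 XOR 2 = 3
XOR 3 with 3: 3 XOR 3 = 0
XOR 0 with 4: 0 XOR 4 = 4
XOR 4 with 9: 4 XOR 9 = 13
XOR 13 with 11: 13 XOR 11 = 6
XOR 6 with 12: 6 XOR 12 = 10
XOR 10 with 13: 10 XOR 13 = 7
Nim-value = 7

7


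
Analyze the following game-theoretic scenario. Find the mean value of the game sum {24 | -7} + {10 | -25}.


G1 = {24 | -7}, G2 = {10 | -25}
Each is a switch {a | b} with numbers a > b; its mean value is (a + b)/2, and mean value is additive over game sums: m(G1 + G2) = m(G1) + m(G2).
Mean of G1 = (24 + (-7))/2 = 17/2 = 17/2
Mean of G2 = (10 + (-25))/2 = -15/2 = -15/2
Mean of G1 + G2 = 17/2 + -15/2 = 1

1


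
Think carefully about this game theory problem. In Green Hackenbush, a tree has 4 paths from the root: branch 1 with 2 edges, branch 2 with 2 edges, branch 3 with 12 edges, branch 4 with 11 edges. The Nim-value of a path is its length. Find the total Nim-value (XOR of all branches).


The tree has 4 branches from the ground vertex.
In Green Hackenbush, the Nim-value of a simple path of length k is k.
Branch 1: length 2, Nim-value = 2
Branch 2: length 2, Nim-value = 2
Branch 3: length 12, Nim-value = 12
Branch 4: length 11, Nim-value = 11
Total Nim-value = XOR of all branch values:
0 XOR 2 = 2
2 XOR 2 = 0
0 XOR 12 = 12
12 XOR 11 = 7
Nim-value of the tree = 7

7


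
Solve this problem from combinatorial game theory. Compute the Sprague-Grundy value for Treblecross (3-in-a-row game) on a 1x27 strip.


Treblecross: place X on empty cells; 3-in-a-row wins.
Playing within two cells of an existing X lets the opponent win at once, so sensible play treats the cells i-2..i+2 around each X as dead. The player left with no safe cell loses, so this is a normal-play take-away game on strips of safe cells.
Placing X at cell i (0-indexed) of a strip of k safe cells leaves independent strips of sizes max(0, i-2) and max(0, k-i-3). Hence G(k) = mex{ G(max(0,i-2)) XOR G(max(0,k-i-3)) : 0 <= i < k }, with G(0) = 0.
G(1): splits (0,0):0^0=0 -> mex({0}) = 1
G(2): splits (0,0):0^0=0 -> mex({0}) = 1
G(3): splits (0,0):0^0=0 -> mex({0}) = 1
G(4): splits (0,1):0^1=1 (0,0):0^0=0 -> mex({0, 1}) = 2
G(5): splits (0,2):0^1=1 (0,1):0^1=1 (0,0):0^0=0 -> mex({0, 1}) = 2
G(6) = mex({1}) = 0
G(7) = mex({0, 1, 2}) = 3
G(8) = mex({0, 1, 2}) = 3
G(9) = mex({0, 2}) = 1
G(10) = mex({0, 2, 3}) = 1
G(11) = mex({0, 3}) = 1
G(12) = mex({1, 3}) = 0
G(13) = mex({0, 1, 2, 3}) = 4
G(14) = mex({0, 1, 2}) = 3
G(15) = mex({0, 1, 2}) = 3
G(16) = mex({0, 1, 2, 4}) = 3
G(17) = mex({0, 1, 3, 4}) = 2
G(18) = mex({0, 1, 3, 4}) = 2
G(19) = mex({0, 1, 3, 5}) = 2
G(20) = mex({0, 1, 2, 3, 5}) = 4
G(21) = mex({0, 1, 2, 3, 5}) = 4
G(22) = mex({1, 2, 6}) = 0
G(23) = mex({0, 1, 2, 3, 4, 6}) = 5
G(24) = mex({0, 1, 2, 3, 4}) = 5
G(25) = mex({0, 1, 3, 4, 7}) = 2
G(26) = mex({0, 1, 3, 4, 5, 7}) = 2
G(27) = mex({0, 1, 3, 5}) = 2
Therefore G(27) = 2.

2


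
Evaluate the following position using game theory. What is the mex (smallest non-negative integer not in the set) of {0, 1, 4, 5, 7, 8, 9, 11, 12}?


Set = {0, 1, 4, 5, 7, 8, 9, 11, 12}
0 is in the set.
1 is in the set.
2 is NOT in the set. This is the mex.
mex = 2

2


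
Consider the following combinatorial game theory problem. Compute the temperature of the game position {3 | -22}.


The game is {3 | -22}, a switch {a | b} with numbers a > b.
Cooling {a | b} by t gives {a - t | b + t}, which stops being hot when a - t = b + t, i.e. at t = (a - b)/2. So the temperature of a switch is (a - b)/2.
Temperature = (Left option - Right option) / 2
= (3 - (-22)) / 2
= 25 / 2
= 25/2

25/2


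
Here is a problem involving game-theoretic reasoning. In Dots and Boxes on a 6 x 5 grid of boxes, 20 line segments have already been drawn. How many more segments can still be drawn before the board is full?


Grid: 6 x 5 boxes, i.e. 7 rows and 6 columns of dots.
Horizontal edges: (rows + 1) * cols = 7 * 5 = 35
Vertical edges: rows * (cols + 1) = 6 * 6 = 36
Total edges: 35 + 36 = 71
Edges drawn: 20
Remaining: 71 - 20 = 51

51


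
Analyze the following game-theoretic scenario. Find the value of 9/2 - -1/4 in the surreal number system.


x = 9/2, y = -1/4
Converting to common denominator: 4
x = 18/4, y = -1/4
x - y = 9/2 - -1/4 = 19/4

19/4


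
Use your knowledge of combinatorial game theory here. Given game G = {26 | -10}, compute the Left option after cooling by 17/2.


Original game: {26 | -10} (a switch {a | b} with a > b).
Cooling by t (for t below the temperature (a - b)/2 = 18) taxes each move by t: {a | b} cooled by t is {a - t | b + t}.
Cooling amount: t = 17/2
Cooled Left option: 26 - 17/2 = 35/2
Cooled Right option: -10 + 17/2 = -3/2
Cooled game: {35/2 | -3/2}
Left option = 35/2

35/2


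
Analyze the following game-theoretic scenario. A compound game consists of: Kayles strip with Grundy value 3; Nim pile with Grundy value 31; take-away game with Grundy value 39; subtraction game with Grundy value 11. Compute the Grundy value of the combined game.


By the Sprague-Grundy theorem, the Grundy value of a sum of games is the XOR of individual Grundy values.
Kayles strip: Grundy value = 3. Running XOR: 0 XOR 3 = 3
Nim pile: Grundy value = 31. Running XOR: 3 XOR 31 = 28
take-away game: Grundy value = 39. Running XOR: 28 XOR 39 = 59
subtraction game: Grundy value = 11. Running XOR: 59 XOR 11 = 48
The combined Grundy value is 48.

48


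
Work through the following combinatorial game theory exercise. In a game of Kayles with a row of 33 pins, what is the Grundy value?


Kayles: a move removes 1 or 2 adjacent pins from a contiguous row.
Removing pins from a row of k leaves two independent rows (a, b) with a + b = k - 1 (one pin) or a + b = k - 2 (two pins); an end removal gives a = 0.
By Sprague-Grundy, G(k) = mex{ G(a) XOR G(b) } over all these splits. G(0) = 0.
G(1): splits (0,0):0^0=0 -> mex({0}) = 1
G(2): splits (0,1):0^1=1 (0,0):0^0=0 -> mex({0, 1}) = 2
G(3): splits (0,2):0^2=2 (1,1):1^1=0 (0,1):0^1=1 -> mex({0, 1, 2}) = 3
G(4): splits (0,3):0^3=3 (1,2):1^2=3 (0,2):0^2=2 (1,1):1^1=0 -> mex({0, 2, 3}) = 1
G(5): splits (0,4):0^1=1 (1,3):1^3=2 (2,2):2^2=0 (0,3):0^3=3 (1,2):1^2=3 -> mex({0, 1, 2, 3}) = 4
G(6) = mex({0, 1, 2, 4}) = 3
G(7) = mex({0, 1, 3, 4, 5}) = 2
G(8) = mex({0, 2, 3, 5, 6}) = 1
G(9) = mex({0, 1, 2, 3, 6, 7}) = 4
G(10) = mex({0, 1, 3, 4, 5, 7}) = 2
G(11) = mex({0, 1, 2, 3, 4, 5}) = 6
G(12) = mex({0, 1, 2, 3, 5, 6, 7}) = 4
G(13) = mex({0, 2, 3, 4, 6, 7}) = 1
G(14) = mex({0, 1, 4, 5, 6, 7}) = 2
G(15) = mex({0, 1, 2, 3, 4, 5, 6}) = 7
G(16) = mex({0, 2, 3, 5, 6, 7}) = 1
G(17) = mex({0, 1, 2, 3, 5, 6, 7}) = 4
G(18) = mex({0, 1, 2, 4, 5, 6}) = 3
G(19) = mex({0, 1, 3, 4, 5, 7}) = 2
G(20) = mex({0, 2, 3, 4, 5, 6, 7}) = 1
G(21) = mex({0, 1, 2, 3, 5, 6, 7}) = 4
G(22) = mex({0, 1, 2, 3, 4, 5, 7}) = 6
G(23) = mex({0, 1, 2, 3, 4, 5, 6}) = 7
G(24) = mex({0, 1, 2, 3, 5, 6, 7}) = 4
G(25) = mex({0, 2, 3, 4, 6, 7}) = 1
G(26) = mex({0, 1, 3, 4, 5, 6, 7}) = 2
G(27) = mex({0, 1, 2, 3, 4, 5, 6, 7}) = 8
G(28) = mex({0, 1, 2, 3, 4, 6, 7, 8}) = 5
G(29) = mex({0, 1, 2, 3, 5, 6, 7, 8, 9}) = 4
G(30) = mex({0, 1, 2, 3, 4, 5, 6, 9, 10}) = 7
G(31) = mex({0, 1, 3, 4, 5, 7, 10, 11}) = 2
G(32) = mex({0, 2, 3, 4, 5, 6, 7, 9, 11}) = 1
G(33) = mex({0, 1, 2, 3, 4, 5, 6, 7, 9, 12}) = 8
Therefore G(33) = 8.

8


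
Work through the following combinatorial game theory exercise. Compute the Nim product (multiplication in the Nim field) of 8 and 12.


Nim multiplication is bilinear over XOR: (u XOR v) * w = (u*w) XOR (v*w).
So we split each operand into its bit components and XOR the pairwise Nim products.
8 = 8 (as XOR of powers of 2).
12 = 4 + 8 (as XOR of powers of 2).
Using the standard Nim-product table on single bits:
  2*2 = 3,   2*4 = 8,   2*8 = 12,
  4*4 = 6,   4*8 = 11,  8*8 = 13,
and  1*x = x (identity), k*l = l*k (commutative).
Pairwise Nim products:
  8 * 4 = 11
  8 * 8 = 13
XOR them: 11 XOR 13 = 6.
Result: 8 * 12 = 6 (in Nim).

6


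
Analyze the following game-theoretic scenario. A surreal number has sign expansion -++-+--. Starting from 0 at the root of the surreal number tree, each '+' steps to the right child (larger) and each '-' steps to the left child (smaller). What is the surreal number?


Sign expansion: -++-+--
Rule: track bounds (lo, hi), initially (-inf, +inf). On '+', the current value becomes lo and we move to the simplest number in (value, hi): value + 1 if hi = +inf, otherwise the midpoint (value + hi)/2. On '-', the current value becomes hi and we move to value - 1 if lo = -inf, otherwise the midpoint (lo + value)/2.
Start at 0.
Step 1: sign = -, move left. Bounds: (-inf, 0). Value = -1
Step 2: sign = +, move right. Bounds: (-1, 0). Value = -1/2
Step 3: sign = +, move right. Bounds: (-1/2, 0). Value = -1/4
Step 4: sign = -, move left. Bounds: (-1/2, -1/4). Value = -3/8
Step 5: sign = +, move right. Bounds: (-3/8, -1/4). Value = -5/16
Step 6: sign = -, move left. Bounds: (-3/8, -5/16). Value = -11/32
Step 7: sign = -, move left. Bounds: (-3/8, -11/32). Value = -23/64
The surreal number with sign expansion -++-+-- is -23/64.

-23/64


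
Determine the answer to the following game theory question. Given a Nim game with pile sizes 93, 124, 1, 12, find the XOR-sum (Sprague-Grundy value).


We need the XOR (exclusive or) of all pile sizes.
After XOR-ing pile 1 (size 93): 0 XOR 93 = 93
After XOR-ing pile 2 (size 124): 93 XOR 124 = 33
After XOR-ing pile 3 (size 1): 33 XOR 1 = 32
After XOR-ing pile 4 (size 12): 32 XOR 12 = 44
The Nim-value of this position is 44.

44


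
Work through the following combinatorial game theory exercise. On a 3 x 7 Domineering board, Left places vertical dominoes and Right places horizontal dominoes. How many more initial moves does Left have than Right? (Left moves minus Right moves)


Board is 3 x 7 (rows x cols).
Left (vertical) placements: (rows-1) * cols = 2 * 7 = 14
Right (horizontal) placements: rows * (cols-1) = 3 * 6 = 18
Advantage = Left - Right = 14 - 18 = -4

-4


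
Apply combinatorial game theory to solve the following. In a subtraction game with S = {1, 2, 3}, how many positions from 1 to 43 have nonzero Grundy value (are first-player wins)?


Subtraction set S = {1, 2, 3}, so G(n) = n mod 4.
G(n) = 0 when n is a multiple of 4.
Multiples of 4 in [1, 43]: 10
N-positions (nonzero Grundy) = 43 - 10 = 33

33


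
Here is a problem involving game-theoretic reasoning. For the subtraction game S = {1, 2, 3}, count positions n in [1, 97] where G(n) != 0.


Subtraction set S = {1, 2, 3}, so G(n) = n mod 4.
G(n) = 0 when n is a multiple of 4.
Multiples of 4 in [1, 97]: 24
N-positions (nonzero Grundy) = 97 - 24 = 73

73


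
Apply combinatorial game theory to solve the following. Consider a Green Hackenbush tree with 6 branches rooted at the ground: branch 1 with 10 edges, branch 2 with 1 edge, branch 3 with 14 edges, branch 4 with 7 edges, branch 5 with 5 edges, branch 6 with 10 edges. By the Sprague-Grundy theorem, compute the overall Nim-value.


The tree has 6 branches from the ground vertex.
In Green Hackenbush, the Nim-value of a simple path of length k is k.
Branch 1: length 10, Nim-value = 10
Branch 2: length 1, Nim-value = 1
Branch 3: length 14, Nim-value = 14
Branch 4: length 7, Nim-value = 7
Branch 5: length 5, Nim-value = 5
Branch 6: length 10, Nim-value = 10
Total Nim-value = XOR of all branch values:
0 XOR 10 = 10
10 XOR 1 = 11
11 XOR 14 = 5
5 XOR 7 = 2
2 XOR 5 = 7
7 XOR 10 = 13
Nim-value of the tree = 13

13


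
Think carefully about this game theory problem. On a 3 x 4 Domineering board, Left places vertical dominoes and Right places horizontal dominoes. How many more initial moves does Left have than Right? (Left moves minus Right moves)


Board is 3 x 4 (rows x cols).
Left (vertical) placements: (rows-1) * cols = 2 * 4 = 8
Right (horizontal) placements: rows * (cols-1) = 3 * 3 = 9
Advantage = Left - Right = 8 - 9 = -1

-1


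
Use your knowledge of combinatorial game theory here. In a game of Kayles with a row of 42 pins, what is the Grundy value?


Kayles: a move removes 1 or 2 adjacent pins from a contiguous row.
Removing pins from a row of k leaves two independent rows (a, b) with a + b = k - 1 (one pin) or a + b = k - 2 (two pins); an end removal gives a = 0.
By Sprague-Grundy, G(k) = mex{ G(a) XOR G(b) } over all these splits. G(0) = 0.
G(1): splits (0,0):0^0=0 -> mex({0}) = 1
G(2): splits (0,1):0^1=1 (0,0):0^0=0 -> mex({0, 1}) = 2
G(3): splits (0,2):0^2=2 (1,1):1^1=0 (0,1):0^1=1 -> mex({0, 1, 2}) = 3
G(4): splits (0,3):0^3=3 (1,2):1^2=3 (0,2):0^2=2 (1,1):1^1=0 -> mex({0, 2, 3}) = 1
G(5): splits (0,4):0^1=1 (1,3):1^3=2 (2,2):2^2=0 (0,3):0^3=3 (1,2):1^2=3 -> mex({0, 1, 2, 3}) = 4
G(6) = mex({0, 1, 2, 4}) = 3
G(7) = mex({0, 1, 3, 4, 5}) = 2
G(8) = mex({0, 2, 3, 5, 6}) = 1
G(9) = mex({0, 1, 2, 3, 6, 7}) = 4
G(10) = mex({0, 1, 3, 4, 5, 7}) = 2
G(11) = mex({0, 1, 2, 3, 4, 5}) = 6
G(12) = mex({0, 1, 2, 3, 5, 6, 7}) = 4
G(13) = mex({0, 2, 3, 4, 6, 7}) = 1
G(14) = mex({0, 1, 4, 5, 6, 7}) = 2
G(15) = mex({0, 1, 2, 3, 4, 5, 6}) = 7
G(16) = mex({0, 2, 3, 5, 6, 7}) = 1
G(17) = mex({0, 1, 2, 3, 5, 6, 7}) = 4
G(18) = mex({0, 1, 2, 4, 5, 6}) = 3
G(19) = mex({0, 1, 3, 4, 5, 7}) = 2
G(20) = mex({0, 2, 3, 4, 5, 6, 7}) = 1
G(21) = mex({0, 1, 2, 3, 5, 6, 7}) = 4
G(22) = mex({0, 1, 2, 3, 4, 5, 7}) = 6
G(23) = mex({0, 1, 2, 3, 4, 5, 6}) = 7
G(24) = mex({0, 1, 2, 3, 5, 6, 7}) = 4
G(25) = mex({0, 2, 3, 4, 6, 7}) = 1
G(26) = mex({0, 1, 3, 4, 5, 6, 7}) = 2
G(27) = mex({0, 1, 2, 3, 4, 5, 6, 7}) = 8
G(28) = mex({0, 1, 2, 3, 4, 6, 7, 8}) = 5
G(29) = mex({0, 1, 2, 3, 5, 6, 7, 8, 9}) = 4
G(30) = mex({0, 1, 2, 3, 4, 5, 6, 9, 10}) = 7
G(31) = mex({0, 1, 3, 4, 5, 7, 10, 11}) = 2
G(32) = mex({0, 2, 3, 4, 5, 6, 7, 9, 11}) = 1
G(33) = mex({0, 1, 2, 3, 4, 5, 6, 7, 9, 12}) = 8
G(34) = mex({0, 1, 2, 3, 4, 5, 7, 8, 11, 12}) = 6
G(35) = mex({0, 1, 2, 3, 4, 5, 6, 8, 9, 10, 11}) = 7
G(36) = mex({0, 1, 2, 3, 5, 6, 7, 9, 10}) = 4
G(37) = mex({0, 2, 3, 4, 6, 7, 9, 10, 11, 12}) = 1
G(38) = mex({0, 1, 3, 4, 5, 6, 7, 9, 10, 11, 12}) = 2
G(39) = mex({0, 1, 2, 4, 5, 6, 7, 9, 10, 12, 14}) = 3
G(40) = mex({0, 2, 3, 4, 6, 7, 11, 12, 14}) = 1
G(41) = mex({0, 1, 2, 3, 5, 6, 7, 9, 10, 11, 12}) = 4
G(42) = mex({0, 1, 2, 3, 4, 5, 6, 9, 10}) = 7
Therefore G(42) = 7.

7


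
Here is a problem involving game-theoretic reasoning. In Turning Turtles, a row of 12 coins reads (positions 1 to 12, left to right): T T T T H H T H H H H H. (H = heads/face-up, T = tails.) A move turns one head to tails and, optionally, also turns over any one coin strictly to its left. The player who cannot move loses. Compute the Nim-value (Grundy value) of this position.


Coins: T T T T H H T H H H H H
Key fact: a single head at position k behaves exactly like a Nim heap of size k (turning it to T and optionally flipping a coin at j < k corresponds to moving the heap from k to j, or to 0), and heads combine as a disjunctive sum (two heads at the same place would cancel, matching j XOR j = 0). So the Nim-value is the XOR of the 1-indexed positions of the heads.
Face-up positions (1-indexed): [5, 6, 8, 9, 10, 11, 12]
XOR 0 with 5: 0 XOR 5 = 5
XOR 5 with 6: 5 XOR 6 = 3
XOR 3 with 8: 3 XOR 8 = 11
XOR 11 with 9: 11 XOR 9 = 2
XOR 2 with 10: 2 XOR 10 = 8
XOR 8 with 11: 8 XOR 11 = 3
XOR 3 with 12: 3 XOR 12 = 15
Nim-value = 15

15


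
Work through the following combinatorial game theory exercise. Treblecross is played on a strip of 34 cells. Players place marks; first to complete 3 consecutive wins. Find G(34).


Treblecross: place X on empty cells; 3-in-a-row wins.
Playing within two cells of an existing X lets the opponent win at once, so sensible play treats the cells i-2..i+2 around each X as dead. The player left with no safe cell loses, so this is a normal-play take-away game on strips of safe cells.
Placing X at cell i (0-indexed) of a strip of k safe cells leaves independent strips of sizes max(0, i-2) and max(0, k-i-3). Hence G(k) = mex{ G(max(0,i-2)) XOR G(max(0,k-i-3)) : 0 <= i < k }, with G(0) = 0.
G(1): splits (0,0):0^0=0 -> mex({0}) = 1
G(2): splits (0,0):0^0=0 -> mex({0}) = 1
G(3): splits (0,0):0^0=0 -> mex({0}) = 1
G(4): splits (0,1):0^1=1 (0,0):0^0=0 -> mex({0, 1}) = 2
G(5): splits (0,2):0^1=1 (0,1):0^1=1 (0,0):0^0=0 -> mex({0, 1}) = 2
G(6) = mex({1}) = 0
G(7) = mex({0, 1, 2}) = 3
G(8) = mex({0, 1, 2}) = 3
G(9) = mex({0, 2}) = 1
G(10) = mex({0, 2, 3}) = 1
G(11) = mex({0, 3}) = 1
G(12) = mex({1, 3}) = 0
G(13) = mex({0, 1, 2, 3}) = 4
G(14) = mex({0, 1, 2}) = 3
G(15) = mex({0, 1, 2}) = 3
G(16) = mex({0, 1, 2, 4}) = 3
G(17) = mex({0, 1, 3, 4}) = 2
G(18) = mex({0, 1, 3, 4}) = 2
G(19) = mex({0, 1, 3, 5}) = 2
G(20) = mex({0, 1, 2, 3, 5}) = 4
G(21) = mex({0, 1, 2, 3, 5}) = 4
G(22) = mex({1, 2, 6}) = 0
G(23) = mex({0, 1, 2, 3, 4, 6}) = 5
G(24) = mex({0, 1, 2, 3, 4}) = 5
G(25) = mex({0, 1, 3, 4, 7}) = 2
G(26) = mex({0, 1, 3, 4, 5, 7}) = 2
G(27) = mex({0, 1, 3, 5}) = 2
G(28) = mex({0, 1, 2, 5}) = 3
G(29) = mex({0, 1, 2, 4, 5, 6}) = 3
G(30) = mex({1, 2, 4, 6}) = 0
G(31) = mex({0, 1, 2, 3, 4, 6}) = 5
G(32) = mex({1, 2, 3, 4, 7}) = 0
G(33) = mex({0, 3, 7}) = 1
G(34) = mex({0, 2, 3, 5, 7}) = 1
Therefore G(34) = 1.

1


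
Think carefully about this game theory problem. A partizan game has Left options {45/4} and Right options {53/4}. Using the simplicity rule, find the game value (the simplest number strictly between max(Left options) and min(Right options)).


Left options: {45/4}, max = 45/4
Right options: {53/4}, min = 53/4
All options are numbers and max(Left) < min(Right), so by the simplicity theorem the value is the simplest (earliest-born) number strictly between 45/4 and 53/4.
Integers 12 through 13 all lie strictly between 45/4 and 53/4.
Among integers, the simplest (lowest birthday = smallest |n|; 0 is born on day 0, +-n on day n) is 12.
No non-integer in the interval can be simpler: if x is a non-integer in the interval, then floor(x) or ceil(x) also lies in the interval (the interval contains an integer), and both are proper prefixes of x's sign expansion, i.e. born earlier. So the game value is 12.
Game value = 12

12


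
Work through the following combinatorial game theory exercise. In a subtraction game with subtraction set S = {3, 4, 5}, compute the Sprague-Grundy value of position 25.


The subtraction set is S = {3, 4, 5}.
G(k) = mex{ G(k - s) : s in S, s <= k }. We compute iteratively: G(0) = 0.
G(1) = mex({}) = 0
G(2) = mex({}) = 0
G(3) = mex({0}) = 1
G(4) = mex({0}) = 1
G(5) = mex({0}) = 1
G(6) = mex({0, 1}) = 2
G(7) = mex({0, 1}) = 2
G(8) = mex({1}) = 0
G(9) = mex({1, 2}) = 0
G(10) = mex({1, 2}) = 0
G(11) = mex({0, 2}) = 1
G(12) = mex({0, 2}) = 1
Observe that G(8)..G(12) = 0, 0, 0, 1, 1 repeats G(0)..G(4) = 0, 0, 0, 1, 1.
For k >= max(S) = 5, G(k) is determined by the previous 5 values G(k-5)..G(k-1); a window of 5 consecutive values has recurred shifted by 8, so by induction G(k + 8) = G(k) for all k >= 0: the sequence is periodic from the start with period 8.
One period: G(0..7) = 0, 0, 0, 1, 1, 1, 2, 2.
25 mod 8 = 1, so G(25) = G(1) = 0.

0


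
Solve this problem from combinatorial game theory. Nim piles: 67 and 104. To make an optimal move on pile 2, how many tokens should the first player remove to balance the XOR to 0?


Piles: 67 and 104
Current XOR: 67 XOR 104 = 43 (non-zero, so this is an N-position).
To make the XOR zero, we need to find a move that balances the piles.
For pile 2 (size 104): target = 104 XOR 43 = 67
We reduce pile 2 from 104 to 67.
Tokens removed: 104 - 67 = 37
Verification: 67 XOR 67 = 0

37


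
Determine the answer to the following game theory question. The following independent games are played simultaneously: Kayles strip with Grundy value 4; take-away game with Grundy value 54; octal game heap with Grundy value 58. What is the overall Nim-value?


By the Sprague-Grundy theorem, the Grundy value of a sum of games is the XOR of individual Grundy values.
Kayles strip: Grundy value = 4. Running XOR: 0 XOR 4 = 4
take-away game: Grundy value = 54. Running XOR: 4 XOR 54 = 50
octal game heap: Grundy value = 58. Running XOR: 50 XOR 58 = 8
The combined Grundy value is 8.

8


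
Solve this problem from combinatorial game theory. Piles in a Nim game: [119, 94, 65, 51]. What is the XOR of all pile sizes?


We need the XOR (exclusive or) of all pile sizes.
After XOR-ing pile 1 (size 119): 0 XOR 119 = 119
After XOR-ing pile 2 (size 94): 119 XOR 94 = 41
After XOR-ing pile 3 (size 65): 41 XOR 65 = 104
After XOR-ing pile 4 (size 51): 104 XOR 51 = 91
The Nim-value of this position is 91.

91


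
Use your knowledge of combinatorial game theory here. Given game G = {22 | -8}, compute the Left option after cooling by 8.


Original game: {22 | -8} (a switch {a | b} with a > b).
Cooling by t (for t below the temperature (a - b)/2 = 15) taxes each move by t: {a | b} cooled by t is {a - t | b + t}.
Cooling amount: t = 8
Cooled Left option: 22 - 8 = 14
Cooled Right option: -8 + 8 = 0
Cooled game: {14 | 0}
Left option = 14

14


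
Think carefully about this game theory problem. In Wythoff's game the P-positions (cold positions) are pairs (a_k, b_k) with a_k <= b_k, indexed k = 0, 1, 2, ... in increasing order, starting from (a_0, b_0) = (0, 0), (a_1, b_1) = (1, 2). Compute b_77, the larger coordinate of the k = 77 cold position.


By Wythoff's theorem, a_k = floor(k * phi) and b_k = floor(k * phi^2) = a_k + k, where phi = (1 + sqrt(5))/2 is the golden ratio.
phi = (1 + sqrt(5))/2 = 1.618034
phi^2 = phi + 1 = 2.618034
k = 77
k * phi^2 = 77 * 2.618034 = 201.588617
b_77 = floor(k * phi^2) = 201 (check: a_77 + k = 124 + 77 = 201)

201


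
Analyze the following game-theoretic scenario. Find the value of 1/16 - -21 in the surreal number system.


x = 1/16, y = -21
Converting to common denominator: 16
x = 1/16, y = -336/16
x - y = 1/16 - -21 = 337/16

337/16


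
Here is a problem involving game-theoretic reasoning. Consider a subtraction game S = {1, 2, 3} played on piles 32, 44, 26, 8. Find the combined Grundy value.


Subtraction set: {1, 2, 3}
For this subtraction set, G(n) = n mod 4 (period = max + 1 = 4).
Pile 1 (size 32): G(32) = 32 mod 4 = 0
Pile 2 (size 44): G(44) = 44 mod 4 = 0
Pile 3 (size 26): G(26) = 26 mod 4 = 2
Pile 4 (size 8): G(8) = 8 mod 4 = 0
Total Grundy value = XOR of all: 0 XOR 0 XOR 2 XOR 0 = 2

2


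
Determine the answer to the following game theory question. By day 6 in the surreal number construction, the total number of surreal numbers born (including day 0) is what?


Day 0: {|} = 0 is born. Count = 1.
Day n: the number of surreal numbers born by day n is 2^(n+1) - 1.
By day 0: 2^1 - 1 = 1
By day 1: 2^2 - 1 = 3
By day 2: 2^3 - 1 = 7
By day 3: 2^4 - 1 = 15
By day 4: 2^5 - 1 = 31
By day 5: 2^6 - 1 = 63
By day 6: 2^7 - 1 = 127
By day 6: 127 surreal numbers.

127


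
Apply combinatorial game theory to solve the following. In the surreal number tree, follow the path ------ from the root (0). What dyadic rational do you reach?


Sign expansion: ------
Rule: track bounds (lo, hi), initially (-inf, +inf). On '+', the current value becomes lo and we move to the simplest number in (value, hi): value + 1 if hi = +inf, otherwise the midpoint (value + hi)/2. On '-', the current value becomes hi and we move to value - 1 if lo = -inf, otherwise the midpoint (lo + value)/2.
Start at 0.
Step 1: sign = -, move left. Bounds: (-inf, 0). Value = -1
Step 2: sign = -, move left. Bounds: (-inf, -1). Value = -2
Step 3: sign = -, move left. Bounds: (-inf, -2). Value = -3
Step 4: sign = -, move left. Bounds: (-inf, -3). Value = -4
Step 5: sign = -, move left. Bounds: (-inf, -4). Value = -5
Step 6: sign = -, move left. Bounds: (-inf, -5). Value = -6
The surreal number with sign expansion ------ is -6.

-6


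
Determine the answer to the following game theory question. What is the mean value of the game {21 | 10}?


Game = {21 | 10}, a switch {a | b} with numbers a > b.
Its thermograph has left wall a - t and right wall b + t, which meet at t = (a - b)/2, where both equal (a + b)/2. So the mast (mean value) is at (a + b)/2.
Mean = (21 + (10))/2 = 31/2 = 31/2

31/2


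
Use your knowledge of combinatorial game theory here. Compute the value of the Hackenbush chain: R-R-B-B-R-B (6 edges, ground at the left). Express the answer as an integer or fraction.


Edges (from ground): R-R-B-B-R-B
By Berlekamp's sign-expansion rule, a Blue-Red Hackenbush stalk has the value of the surreal number whose sign sequence is the edge sequence with B -> + and R -> -.
Sign sequence: --++-+
Trace the sign expansion in the surreal number tree, starting from 0:
Edge 1: R (sign -) -> bounds (-inf, 0), value = -1
Edge 2: R (sign -) -> bounds (-inf, -1), value = -2
Edge 3: B (sign +) -> bounds (-2, -1), value = -3/2
Edge 4: B (sign +) -> bounds (-3/2, -1), value = -5/4
Edge 5: R (sign -) -> bounds (-3/2, -5/4), value = -11/8
Edge 6: B (sign +) -> bounds (-11/8, -5/4), value = -21/16
Game value = -21/16

-21/16


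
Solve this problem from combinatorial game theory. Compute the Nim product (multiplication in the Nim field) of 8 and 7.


Nim multiplication is bilinear over XOR: (u XOR v) * w = (u*w) XOR (v*w).
So we split each operand into its bit components and XOR the pairwise Nim products.
8 = 8 (as XOR of powers of 2).
7 = 1 + 2 + 4 (as XOR of powers of 2).
Using the standard Nim-product table on single bits:
  2*2 = 3,   2*4 = 8,   2*8 = 12,
  4*4 = 6,   4*8 = 11,  8*8 = 13,
and  1*x = x (identity), k*l = l*k (commutative).
Pairwise Nim products:
  8 * 1 = 8
  8 * 2 = 12
  8 * 4 = 11
XOR them: 8 XOR 12 XOR 11 = 15.
Result: 8 * 7 = 15 (in Nim).

15


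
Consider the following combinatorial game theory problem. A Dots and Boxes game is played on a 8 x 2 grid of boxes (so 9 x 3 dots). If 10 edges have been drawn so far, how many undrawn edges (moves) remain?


Grid: 8 x 2 boxes, i.e. 9 rows and 3 columns of dots.
Horizontal edges: (rows + 1) * cols = 9 * 2 = 18
Vertical edges: rows * (cols + 1) = 8 * 3 = 24
Total edges: 18 + 24 = 42
Edges drawn: 10
Remaining: 42 - 10 = 32

32


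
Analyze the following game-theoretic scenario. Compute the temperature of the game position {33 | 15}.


The game is {33 | 15}, a switch {a | b} with numbers a > b.
Cooling {a | b} by t gives {a - t | b + t}, which stops being hot when a - t = b + t, i.e. at t = (a - b)/2. So the temperature of a switch is (a - b)/2.
Temperature = (Left option - Right option) / 2
= (33 - (15)) / 2
= 18 / 2
= 9

9


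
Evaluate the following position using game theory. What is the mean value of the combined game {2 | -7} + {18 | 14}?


G1 = {2 | -7}, G2 = {18 | 14}
Each is a switch {a | b} with numbers a > b; its mean value is (a + b)/2, and mean value is additive over game sums: m(G1 + G2) = m(G1) + m(G2).
Mean of G1 = (2 + (-7))/2 = -5/2 = -5/2
Mean of G2 = (18 + (14))/2 = 32/2 = 16
Mean of G1 + G2 = -5/2 + 16 = 27/2

27/2


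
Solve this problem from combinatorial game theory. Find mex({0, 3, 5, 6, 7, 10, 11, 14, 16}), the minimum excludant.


Set = {0, 3, 5, 6, 7, 10, 11, 14, 16}
0 is in the set.
1 is NOT in the set. This is the mex.
mex = 1

1


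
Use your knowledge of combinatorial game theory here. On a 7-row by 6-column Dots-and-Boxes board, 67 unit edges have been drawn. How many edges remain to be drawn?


Grid: 7 x 6 boxes, i.e. 8 rows and 7 columns of dots.
Horizontal edges: (rows + 1) * cols = 8 * 6 = 48
Vertical edges: rows * (cols + 1) = 7 * 7 = 49
Total edges: 48 + 49 = 97
Edges drawn: 67
Remaining: 97 - 67 = 30

30


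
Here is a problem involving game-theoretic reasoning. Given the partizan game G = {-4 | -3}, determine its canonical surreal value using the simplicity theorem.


Left options: {-4}, max = -4
Right options: {-3}, min = -3
All options are numbers and max(Left) < min(Right), so by the simplicity theorem the value is the simplest (earliest-born) number strictly between -4 and -3.
No integer lies strictly between -4 and -3, so the value is the dyadic rational m/2^k in the interval with the smallest k (then m odd); search k = 1, 2, ...:
Denominator 2: -7/2 lies strictly between -4 and -3 -- found.
The simplest number in the interval is -7/2.
Game value = -7/2

-7/2


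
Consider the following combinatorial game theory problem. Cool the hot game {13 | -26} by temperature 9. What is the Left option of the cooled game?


Original game: {13 | -26} (a switch {a | b} with a > b).
Cooling by t (for t below the temperature (a - b)/2 = 39/2) taxes each move by t: {a | b} cooled by t is {a - t | b + t}.
Cooling amount: t = 9
Cooled Left option: 13 - 9 = 4
Cooled Right option: -26 + 9 = -17
Cooled game: {4 | -17}
Left option = 4

4


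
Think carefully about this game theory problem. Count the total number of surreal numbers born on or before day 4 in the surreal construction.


Day 0: {|} = 0 is born. Count = 1.
Day n: the number of surreal numbers born by day n is 2^(n+1) - 1.
By day 0: 2^1 - 1 = 1
By day 1: 2^2 - 1 = 3
By day 2: 2^3 - 1 = 7
By day 3: 2^4 - 1 = 15
By day 4: 2^5 - 1 = 31
By day 4: 31 surreal numbers.

31


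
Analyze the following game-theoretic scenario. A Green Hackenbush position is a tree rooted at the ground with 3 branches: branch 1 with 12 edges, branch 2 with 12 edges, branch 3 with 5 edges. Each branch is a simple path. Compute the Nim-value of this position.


The tree has 3 branches from the ground vertex.
In Green Hackenbush, the Nim-value of a simple path of length k is k.
Branch 1: length 12, Nim-value = 12
Branch 2: length 12, Nim-value = 12
Branch 3: length 5, Nim-value = 5
Total Nim-value = XOR of all branch values:
0 XOR 12 = 12
12 XOR 12 = 0
0 XOR 5 = 5
Nim-value of the tree = 5

5


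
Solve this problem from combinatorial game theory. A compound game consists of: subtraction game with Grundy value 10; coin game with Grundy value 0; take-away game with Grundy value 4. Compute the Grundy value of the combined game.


By the Sprague-Grundy theorem, the Grundy value of a sum of games is the XOR of individual Grundy values.
subtraction game: Grundy value = 10. Running XOR: 0 XOR 10 = 10
coin game: Grundy value = 0. Running XOR: 10 XOR 0 = 10
take-away game: Grundy value = 4. Running XOR: 10 XOR 4 = 14
The combined Grundy value is 14.

14


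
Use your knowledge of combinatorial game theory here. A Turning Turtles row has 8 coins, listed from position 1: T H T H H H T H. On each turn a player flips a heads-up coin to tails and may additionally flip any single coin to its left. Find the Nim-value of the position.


Coins: T H T H H H T H
Key fact: a single head at position k behaves exactly like a Nim heap of size k (turning it to T and optionally flipping a coin at j < k corresponds to moving the heap from k to j, or to 0), and heads combine as a disjunctive sum (two heads at the same place would cancel, matching j XOR j = 0). So the Nim-value is the XOR of the 1-indexed positions of the heads.
Face-up positions (1-indexed): [2, 4, 5, 6, 8]
XOR 0 with 2: 0 XOR 2 = 2
XOR 2 with 4: 2 XOR 4 = 6
XOR 6 with 5: 6 XOR 5 = 3
XOR 3 with 6: 3 XOR 6 = 5
XOR 5 with 8: 5 XOR 8 = 13
Nim-value = 13

13


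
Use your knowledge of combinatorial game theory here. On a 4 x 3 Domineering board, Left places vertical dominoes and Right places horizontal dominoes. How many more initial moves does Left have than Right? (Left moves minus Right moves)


Board is 4 x 3 (rows x cols).
Left (vertical) placements: (rows-1) * cols = 3 * 3 = 9
Right (horizontal) placements: rows * (cols-1) = 4 * 2 = 8
Advantage = Left - Right = 9 - 8 = 1

1


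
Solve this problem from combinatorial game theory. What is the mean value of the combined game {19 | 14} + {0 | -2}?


G1 = {19 | 14}, G2 = {0 | -2}
Each is a switch {a | b} with numbers a > b; its mean value is (a + b)/2, and mean value is additive over game sums: m(G1 + G2) = m(G1) + m(G2).
Mean of G1 = (19 + (14))/2 = 33/2 = 33/2
Mean of G2 = (0 + (-2))/2 = -2/2 = -1
Mean of G1 + G2 = 33/2 + -1 = 31/2

31/2


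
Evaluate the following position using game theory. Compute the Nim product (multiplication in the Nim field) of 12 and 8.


Nim multiplication is bilinear over XOR: (u XOR v) * w = (u*w) XOR (v*w).
So we split each operand into its bit components and XOR the pairwise Nim products.
12 = 4 + 8 (as XOR of powers of 2).
8 = 8 (as XOR of powers of 2).
Using the standard Nim-product table on single bits:
  2*2 = 3,   2*4 = 8,   2*8 = 12,
  4*4 = 6,   4*8 = 11,  8*8 = 13,
and  1*x = x (identity), k*l = l*k (commutative).
Pairwise Nim products:
  4 * 8 = 11
  8 * 8 = 13
XOR them: 11 XOR 13 = 6.
Result: 12 * 8 = 6 (in Nim).

6


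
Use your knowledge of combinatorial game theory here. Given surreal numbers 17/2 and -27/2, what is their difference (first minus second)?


x = 17/2, y = -27/2
Converting to common denominator: 2
x = 17/2, y = -27/2
x - y = 17/2 - -27/2 = 22

22


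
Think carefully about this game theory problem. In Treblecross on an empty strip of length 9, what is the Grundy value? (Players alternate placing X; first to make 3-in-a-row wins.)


Treblecross: place X on empty cells; 3-in-a-row wins.
Playing within two cells of an existing X lets the opponent win at once, so sensible play treats the cells i-2..i+2 around each X as dead. The player left with no safe cell loses, so this is a normal-play take-away game on strips of safe cells.
Placing X at cell i (0-indexed) of a strip of k safe cells leaves independent strips of sizes max(0, i-2) and max(0, k-i-3). Hence G(k) = mex{ G(max(0,i-2)) XOR G(max(0,k-i-3)) : 0 <= i < k }, with G(0) = 0.
G(1): splits (0,0):0^0=0 -> mex({0}) = 1
G(2): splits (0,0):0^0=0 -> mex({0}) = 1
G(3): splits (0,0):0^0=0 -> mex({0}) = 1
G(4): splits (0,1):0^1=1 (0,0):0^0=0 -> mex({0, 1}) = 2
G(5): splits (0,2):0^1=1 (0,1):0^1=1 (0,0):0^0=0 -> mex({0, 1}) = 2
G(6) = mex({1}) = 0
G(7) = mex({0, 1, 2}) = 3
G(8) = mex({0, 1, 2}) = 3
G(9) = mex({0, 2}) = 1
Therefore G(9) = 1.

1


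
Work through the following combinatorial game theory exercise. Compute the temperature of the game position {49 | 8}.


The game is {49 | 8}, a switch {a | b} with numbers a > b.
Cooling {a | b} by t gives {a - t | b + t}, which stops being hot when a - t = b + t, i.e. at t = (a - b)/2. So the temperature of a switch is (a - b)/2.
Temperature = (Left option - Right option) / 2
= (49 - (8)) / 2
= 41 / 2
= 41/2

41/2


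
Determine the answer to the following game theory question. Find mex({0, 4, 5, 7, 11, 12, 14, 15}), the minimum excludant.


Set = {0, 4, 5, 7, 11, 12, 14, 15}
0 is in the set.
1 is NOT in the set. This is the mex.
mex = 1

1


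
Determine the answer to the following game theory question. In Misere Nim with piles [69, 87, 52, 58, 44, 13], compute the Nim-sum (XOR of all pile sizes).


We need the XOR (exclusive or) of all pile sizes.
After XOR-ing pile 1 (size 69): 0 XOR 69 = 69
After XOR-ing pile 2 (size 87): 69 XOR 87 = 18
After XOR-ing pile 3 (size 52): 18 XOR 52 = 38
After XOR-ing pile 4 (size 58): 38 XOR 58 = 28
After XOR-ing pile 5 (size 44): 28 XOR 44 = 48
After XOR-ing pile 6 (size 13): 48 XOR 13 = 61
The Nim-value of this position is 61.

61


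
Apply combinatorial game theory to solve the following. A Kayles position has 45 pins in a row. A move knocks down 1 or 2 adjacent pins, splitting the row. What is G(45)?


Kayles: a move removes 1 or 2 adjacent pins from a contiguous row.
Removing pins from a row of k leaves two independent rows (a, b) with a + b = k - 1 (one pin) or a + b = k - 2 (two pins); an end removal gives a = 0.
By Sprague-Grundy, G(k) = mex{ G(a) XOR G(b) } over all these splits. G(0) = 0.
G(1): splits (0,0):0^0=0 -> mex({0}) = 1
G(2): splits (0,1):0^1=1 (0,0):0^0=0 -> mex({0, 1}) = 2
G(3): splits (0,2):0^2=2 (1,1):1^1=0 (0,1):0^1=1 -> mex({0, 1, 2}) = 3
G(4): splits (0,3):0^3=3 (1,2):1^2=3 (0,2):0^2=2 (1,1):1^1=0 -> mex({0, 2, 3}) = 1
G(5): splits (0,4):0^1=1 (1,3):1^3=2 (2,2):2^2=0 (0,3):0^3=3 (1,2):1^2=3 -> mex({0, 1, 2, 3}) = 4
G(6) = mex({0, 1, 2, 4}) = 3
G(7) = mex({0, 1, 3, 4, 5}) = 2
G(8) = mex({0, 2, 3, 5, 6}) = 1
G(9) = mex({0, 1, 2, 3, 6, 7}) = 4
G(10) = mex({0, 1, 3, 4, 5, 7}) = 2
G(11) = mex({0, 1, 2, 3, 4, 5}) = 6
G(12) = mex({0, 1, 2, 3, 5, 6, 7}) = 4
G(13) = mex({0, 2, 3, 4, 6, 7}) = 1
G(14) = mex({0, 1, 4, 5, 6, 7}) = 2
G(15) = mex({0, 1, 2, 3, 4, 5, 6}) = 7
G(16) = mex({0, 2, 3, 5, 6, 7}) = 1
G(17) = mex({0, 1, 2, 3, 5, 6, 7}) = 4
G(18) = mex({0, 1, 2, 4, 5, 6}) = 3
G(19) = mex({0, 1, 3, 4, 5, 7}) = 2
G(20) = mex({0, 2, 3, 4, 5, 6, 7}) = 1
G(21) = mex({0, 1, 2, 3, 5, 6, 7}) = 4
G(22) = mex({0, 1, 2, 3, 4, 5, 7}) = 6
G(23) = mex({0, 1, 2, 3, 4, 5, 6}) = 7
G(24) = mex({0, 1, 2, 3, 5, 6, 7}) = 4
G(25) = mex({0, 2, 3, 4, 6, 7}) = 1
G(26) = mex({0, 1, 3, 4, 5, 6, 7}) = 2
G(27) = mex({0, 1, 2, 3, 4, 5, 6, 7}) = 8
G(28) = mex({0, 1, 2, 3, 4, 6, 7, 8}) = 5
G(29) = mex({0, 1, 2, 3, 5, 6, 7, 8, 9}) = 4
G(30) = mex({0, 1, 2, 3, 4, 5, 6, 9, 10}) = 7
G(31) = mex({0, 1, 3, 4, 5, 7, 10, 11}) = 2
G(32) = mex({0, 2, 3, 4, 5, 6, 7, 9, 11}) = 1
G(33) = mex({0, 1, 2, 3, 4, 5, 6, 7, 9, 12}) = 8
G(34) = mex({0, 1, 2, 3, 4, 5, 7, 8, 11, 12}) = 6
G(35) = mex({0, 1, 2, 3, 4, 5, 6, 8, 9, 10, 11}) = 7
G(36) = mex({0, 1, 2, 3, 5, 6, 7, 9, 10}) = 4
G(37) = mex({0, 2, 3, 4, 6, 7, 9, 10, 11, 12}) = 1
G(38) = mex({0, 1, 3, 4, 5, 6, 7, 9, 10, 11, 12}) = 2
G(39) = mex({0, 1, 2, 4, 5, 6, 7, 9, 10, 12, 14}) = 3
G(40) = mex({0, 2, 3, 4, 6, 7, 11, 12, 14}) = 1
G(41) = mex({0, 1, 2, 3, 5, 6, 7, 9, 10, 11, 12}) = 4
G(42) = mex({0, 1, 2, 3, 4, 5, 6, 9, 10}) = 7
G(43) = mex({0, 1, 3, 4, 5, 7, 9, 10, 12, 15}) = 2
G(44) = mex({0, 2, 3, 4, 5, 6, 7, 9, 10, 12, 15}) = 1
G(45) = mex({0, 1, 2, 3, 4, 5, 6, 7, 9, 10, 12, 14}) = 8
Therefore G(45) = 8.

8
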